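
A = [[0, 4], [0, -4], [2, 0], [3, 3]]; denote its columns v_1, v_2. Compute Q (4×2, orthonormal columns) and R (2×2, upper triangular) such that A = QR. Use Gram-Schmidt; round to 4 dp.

Q = [[0.0000, 0.6784], [0.0000, -0.6784], [0.5547, -0.2348], [0.8321, 0.1565]], R = [[3.6056, 2.4962], [0.0000, 5.8965]]

e_1 = v_1/‖v_1‖ = (0, 0, 2, 3)/3.6056 = (0.0000, 0.0000, 0.5547, 0.8321).
r_{12} = e_1·v_2 = 2.4962.
u_2 = v_2 − 2.4962·e_1 = (4.0000, -4.0000, -1.3846, 0.9231).
‖u_2‖ = 5.8965, so e_2 = (0.6784, -0.6784, -0.2348, 0.1565).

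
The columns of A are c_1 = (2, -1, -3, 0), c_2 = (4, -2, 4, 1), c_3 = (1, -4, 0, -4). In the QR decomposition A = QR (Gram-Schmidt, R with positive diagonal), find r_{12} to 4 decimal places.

r_{12} = -0.5345

c_1 = (2, -1, -3, 0); ‖c_1‖ = 3.7417, so e_1 = (0.5345, -0.2673, -0.8018, 0.0000).
r_{12} = e_1·c_2 = -0.5345.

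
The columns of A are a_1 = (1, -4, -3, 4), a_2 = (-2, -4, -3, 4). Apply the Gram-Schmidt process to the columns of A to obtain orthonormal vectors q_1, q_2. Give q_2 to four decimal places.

q_2 = (-0.9880, -0.0964, -0.0723, 0.0964)

a_1 = (1, -4, -3, 4); ‖a_1‖ = 6.4807, so q_1 = (0.1543, -0.6172, -0.4629, 0.6172).
q_1·a_2 = 0.1543·(-2) + (-0.6172)·(-4) + (-0.4629)·(-3) + 0.6172·4 = 6.0178.
u_2 = a_2 − 6.0178·q_1 = (-2.9286, -0.2857, -0.2143, 0.2857).
‖u_2‖ = 2.9641, so q_2 = (-0.9880, -0.0964, -0.0723, 0.0964).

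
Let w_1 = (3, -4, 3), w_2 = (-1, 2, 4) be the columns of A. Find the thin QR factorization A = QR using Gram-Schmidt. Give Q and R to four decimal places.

q_1 = w_1/‖w_1‖ = (3, -4, 3)/5.8310 = (0.5145, -0.6860, 0.5145).
r_{12} = q_1·w_2 = 0.1715.
u_2 = w_2 − 0.1715·q_1 = (-1.0882, 2.1176, 3.9118).
‖u_2‖ = 4.5794, so q_2 = (-0.2376, 0.4624, 0.8542).

Q = [[0.5145, -0.2376], [-0.6860, 0.4624], [0.5145, 0.8542]], R = [[5.8310, 0.1715], [0.0000, 4.5794]]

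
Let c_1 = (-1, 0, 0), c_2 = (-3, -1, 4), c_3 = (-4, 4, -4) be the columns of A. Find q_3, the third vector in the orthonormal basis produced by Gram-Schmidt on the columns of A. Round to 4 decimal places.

q_3 = (0.0000, 0.9701, 0.2425)

c_1 = (-1, 0, 0); ‖c_1‖ = 1.0000, so q_1 = (-1.0000, 0.0000, 0.0000).
q_1·c_2 = (-1.0000)·(-3) + 0.0000·(-1) + 0.0000·4 = 3.0000.
u_2 = c_2 − 3.0000·q_1 = (0.0000, -1.0000, 4.0000).
‖u_2‖ = 4.1231, so q_2 = (0.0000, -0.2425, 0.9701).
q_1·c_3 = (-1.0000)·(-4) + 0.0000·4 + 0.0000·(-4) = 4.0000; q_2·c_3 = 0.0000·(-4) + (-0.2425)·4 + 0.9701·(-4) = -4.8507.
u_3 = c_3 − 4.0000·q_1 + 4.8507·q_2 = (0.0000, 2.8235, 0.7059).
‖u_3‖ = 2.9104, so q_3 = (0.0000, 0.9701, 0.2425).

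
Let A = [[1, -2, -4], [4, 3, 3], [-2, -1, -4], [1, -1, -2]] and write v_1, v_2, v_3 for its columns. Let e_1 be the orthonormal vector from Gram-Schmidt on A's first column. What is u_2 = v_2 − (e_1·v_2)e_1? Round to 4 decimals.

u_2 = (-2.5000, 1.0000, 0.0000, -1.5000)

v_1 = (1, 4, -2, 1); ‖v_1‖ = 4.6904, so e_1 = (0.2132, 0.8528, -0.4264, 0.2132).
e_1·v_2 = 0.2132·(-2) + 0.8528·3 + (-0.4264)·(-1) + 0.2132·(-1) = 2.3452.
u_2 = v_2 − 2.3452·e_1 = (-2.5000, 1.0000, 0.0000, -1.5000).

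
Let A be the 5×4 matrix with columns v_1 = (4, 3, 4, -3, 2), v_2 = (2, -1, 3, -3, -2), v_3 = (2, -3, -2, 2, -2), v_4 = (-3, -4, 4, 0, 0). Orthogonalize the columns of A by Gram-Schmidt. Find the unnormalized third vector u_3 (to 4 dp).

u_3 = (3.2690, -1.1140, -1.1047, 1.6088, -0.2444)

q_1 = v_1/‖v_1‖ = (4, 3, 4, -3, 2)/7.3485 = (0.5443, 0.4082, 0.5443, -0.4082, 0.2722).
r_{12} = q_1·v_2 = 2.9938.
u_2 = v_2 − 2.9938·q_1 = (0.3704, -2.2222, 1.3704, -1.7778, -2.8148).
‖u_2‖ = 4.2470, so q_2 = (0.0872, -0.5232, 0.3227, -0.4186, -0.6628).
r_{13} = q_1·v_3 = -2.5856; r_{23} = q_2·v_3 = 1.5872.
u_3 = v_3 + 2.5856·q_1 − 1.5872·q_2 = (3.2690, -1.1140, -1.1047, 1.6088, -0.2444).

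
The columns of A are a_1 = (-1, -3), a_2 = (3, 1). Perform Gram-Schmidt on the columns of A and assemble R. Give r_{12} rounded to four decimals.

r_{12} = -1.8974

a_1 = (-1, -3); ‖a_1‖ = 3.1623, so e_1 = (-0.3162, -0.9487).
r_{12} = e_1·a_2 = -1.8974.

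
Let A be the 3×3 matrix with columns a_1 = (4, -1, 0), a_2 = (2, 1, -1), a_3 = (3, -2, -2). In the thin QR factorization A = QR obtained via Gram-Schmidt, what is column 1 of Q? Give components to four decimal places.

e_1 = (0.9701, -0.2425, 0.0000)

a_1 = (4, -1, 0); ‖a_1‖ = 4.1231, so e_1 = (0.9701, -0.2425, 0.0000).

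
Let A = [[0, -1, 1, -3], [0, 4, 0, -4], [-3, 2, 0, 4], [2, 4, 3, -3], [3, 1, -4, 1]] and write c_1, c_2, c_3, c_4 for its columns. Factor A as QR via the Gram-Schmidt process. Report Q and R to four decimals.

Q = [[0.0000, -0.1647, 0.2588, -0.4978], [0.0000, 0.6588, -0.1915, -0.6906], [-0.6396, 0.4417, -0.3010, 0.3683], [0.4264, 0.5839, 0.5783, 0.3479], [0.6396, 0.0524, -0.6865, 0.1364]], R = [[4.6904, 1.0660, -1.2792, -3.1980], [0.0000, 6.0715, 1.3775, -2.0738], [0.0000, 0.0000, 4.7398, -3.6360], [0.0000, 0.0000, 0.0000, 4.8220]]

c_1 = (0, 0, -3, 2, 3); ‖c_1‖ = 4.6904, so q_1 = (0.0000, 0.0000, -0.6396, 0.4264, 0.6396).
q_1·c_2 = 0.0000·(-1) + 0.0000·4 + (-0.6396)·2 + 0.4264·4 + 0.6396·1 = 1.0660.
u_2 = c_2 − 1.0660·q_1 = (-1.0000, 4.0000, 2.6818, 3.5455, 0.3182).
‖u_2‖ = 6.0715, so q_2 = (-0.1647, 0.6588, 0.4417, 0.5839, 0.0524).
q_1·c_3 = 0.0000·1 + 0.0000·0 + (-0.6396)·0 + 0.4264·3 + 0.6396·(-4) = -1.2792; q_2·c_3 = (-0.1647)·1 + 0.6588·0 + 0.4417·0 + 0.5839·3 + 0.0524·(-4) = 1.3775.
u_3 = c_3 + 1.2792·q_1 − 1.3775·q_2 = (1.2269, -0.9075, -1.4266, 2.7411, -3.2540).
‖u_3‖ = 4.7398, so q_3 = (0.2588, -0.1915, -0.3010, 0.5783, -0.6865).
q_1·c_4 = 0.0000·(-3) + 0.0000·(-4) + (-0.6396)·4 + 0.4264·(-3) + 0.6396·1 = -3.1980; q_2·c_4 = (-0.1647)·(-3) + 0.6588·(-4) + 0.4417·4 + 0.5839·(-3) + 0.0524·1 = -2.0738; q_3·c_4 = 0.2588·(-3) + (-0.1915)·(-4) + (-0.3010)·4 + 0.5783·(-3) + (-0.6865)·1 = -3.6360.
u_4 = c_4 + 3.1980·q_1 + 2.0738·q_2 + 3.6360·q_3 = (-2.4004, -3.3300, 1.7761, 1.6773, 0.6579).
‖u_4‖ = 4.8220, so q_4 = (-0.4978, -0.6906, 0.3683, 0.3479, 0.1364).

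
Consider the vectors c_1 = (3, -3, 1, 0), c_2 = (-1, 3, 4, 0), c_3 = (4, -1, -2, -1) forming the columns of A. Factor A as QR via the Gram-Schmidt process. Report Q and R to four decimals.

Q = [[0.6882, 0.0553, 0.6824], [-0.6882, 0.3651, 0.5914], [0.2294, 0.9293, -0.2730], [0.0000, 0.0000, -0.3316]], R = [[4.3589, -1.8353, 2.9824], [0.0000, 4.7573, -2.0025], [0.0000, 0.0000, 3.0158]]

c_1 = (3, -3, 1, 0); ‖c_1‖ = 4.3589, so q_1 = (0.6882, -0.6882, 0.2294, 0.0000).
q_1·c_2 = 0.6882·(-1) + (-0.6882)·3 + 0.2294·4 + 0.0000·0 = -1.8353.
u_2 = c_2 + 1.8353·q_1 = (0.2632, 1.7368, 4.4211, 0.0000).
‖u_2‖ = 4.7573, so q_2 = (0.0553, 0.3651, 0.9293, 0.0000).
q_1·c_3 = 0.6882·4 + (-0.6882)·(-1) + 0.2294·(-2) + 0.0000·(-1) = 2.9824; q_2·c_3 = 0.0553·4 + 0.3651·(-1) + 0.9293·(-2) + 0.0000·(-1) = -2.0025.
u_3 = c_3 − 2.9824·q_1 + 2.0025·q_2 = (2.0581, 1.7837, -0.8233, -1.0000).
‖u_3‖ = 3.0158, so q_3 = (0.6824, 0.5914, -0.2730, -0.3316).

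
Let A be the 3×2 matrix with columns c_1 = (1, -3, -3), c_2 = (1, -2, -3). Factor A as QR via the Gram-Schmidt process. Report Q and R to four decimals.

Q = [[0.2294, 0.2176], [-0.6882, 0.7255], [-0.6882, -0.6529]], R = [[4.3589, 3.6707], [0.0000, 0.7255]]

e_1 = c_1/‖c_1‖ = (1, -3, -3)/4.3589 = (0.2294, -0.6882, -0.6882).
r_{12} = e_1·c_2 = 3.6707.
u_2 = c_2 − 3.6707·e_1 = (0.1579, 0.5263, -0.4737).
‖u_2‖ = 0.7255, so e_2 = (0.2176, 0.7255, -0.6529).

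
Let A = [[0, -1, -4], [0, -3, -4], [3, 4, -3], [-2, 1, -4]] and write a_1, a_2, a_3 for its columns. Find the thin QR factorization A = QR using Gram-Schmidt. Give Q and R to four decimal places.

e_1 = a_1/‖a_1‖ = (0, 0, 3, -2)/3.6056 = (0.0000, 0.0000, 0.8321, -0.5547).
r_{12} = e_1·a_2 = 2.7735.
u_2 = a_2 − 2.7735·e_1 = (-1.0000, -3.0000, 1.6923, 2.5385).
‖u_2‖ = 4.3941, so e_2 = (-0.2276, -0.6827, 0.3851, 0.5777).
r_{13} = e_1·a_3 = -0.2774; r_{23} = e_2·a_3 = 0.1751.
u_3 = a_3 + 0.2774·e_1 − 0.1751·e_2 = (-3.9602, -3.8805, -2.8367, -4.2550).
‖u_3‖ = 7.5427, so e_3 = (-0.5250, -0.5145, -0.3761, -0.5641).

Q = [[0.0000, -0.2276, -0.5250], [0.0000, -0.6827, -0.5145], [0.8321, 0.3851, -0.3761], [-0.5547, 0.5777, -0.5641]], R = [[3.6056, 2.7735, -0.2774], [0.0000, 4.3941, 0.1751], [0.0000, 0.0000, 7.5427]]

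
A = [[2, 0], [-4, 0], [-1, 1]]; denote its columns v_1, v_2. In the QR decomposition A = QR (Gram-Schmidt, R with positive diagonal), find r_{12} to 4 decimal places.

v_1 = (2, -4, -1); ‖v_1‖ = 4.5826, so e_1 = (0.4364, -0.8729, -0.2182).
r_{12} = e_1·v_2 = -0.2182.

r_{12} = -0.2182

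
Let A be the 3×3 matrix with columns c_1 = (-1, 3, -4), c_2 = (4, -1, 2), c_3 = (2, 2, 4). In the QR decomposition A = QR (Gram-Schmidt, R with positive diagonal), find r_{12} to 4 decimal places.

c_1 = (-1, 3, -4); ‖c_1‖ = 5.0990, so q_1 = (-0.1961, 0.5883, -0.7845).
r_{12} = q_1·c_2 = -2.9417.

r_{12} = -2.9417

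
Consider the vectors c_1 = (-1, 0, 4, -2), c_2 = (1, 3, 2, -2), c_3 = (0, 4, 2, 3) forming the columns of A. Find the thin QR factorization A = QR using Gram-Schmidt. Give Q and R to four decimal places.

c_1 = (-1, 0, 4, -2); ‖c_1‖ = 4.5826, so q_1 = (-0.2182, 0.0000, 0.8729, -0.4364).
q_1·c_2 = (-0.2182)·1 + 0.0000·3 + 0.8729·2 + (-0.4364)·(-2) = 2.4004.
u_2 = c_2 − 2.4004·q_1 = (1.5238, 3.0000, -0.0952, -0.9524).
‖u_2‖ = 3.4983, so q_2 = (0.4356, 0.8576, -0.0272, -0.2722).
q_1·c_3 = (-0.2182)·0 + 0.0000·4 + 0.8729·2 + (-0.4364)·3 = 0.4364; q_2·c_3 = 0.4356·0 + 0.8576·4 + (-0.0272)·2 + (-0.2722)·3 = 2.5591.
u_3 = c_3 − 0.4364·q_1 − 2.5591·q_2 = (-1.0195, 1.8054, 1.6887, 3.8872).
‖u_3‖ = 4.7181, so q_3 = (-0.2161, 0.3827, 0.3579, 0.8239).

Q = [[-0.2182, 0.4356, -0.2161], [0.0000, 0.8576, 0.3827], [0.8729, -0.0272, 0.3579], [-0.4364, -0.2722, 0.8239]], R = [[4.5826, 2.4004, 0.4364], [0.0000, 3.4983, 2.5591], [0.0000, 0.0000, 4.7181]]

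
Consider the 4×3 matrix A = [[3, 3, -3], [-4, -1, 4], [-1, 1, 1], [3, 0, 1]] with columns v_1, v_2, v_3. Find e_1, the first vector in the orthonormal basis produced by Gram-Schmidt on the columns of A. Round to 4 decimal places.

e_1 = v_1/‖v_1‖ = (3, -4, -1, 3)/5.9161 = (0.5071, -0.6761, -0.1690, 0.5071).

e_1 = (0.5071, -0.6761, -0.1690, 0.5071)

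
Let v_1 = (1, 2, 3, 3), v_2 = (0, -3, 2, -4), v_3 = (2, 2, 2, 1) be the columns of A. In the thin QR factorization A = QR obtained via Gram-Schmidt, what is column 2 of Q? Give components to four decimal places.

q_2 = (0.1094, -0.4103, 0.7477, -0.5106)

v_1 = (1, 2, 3, 3); ‖v_1‖ = 4.7958, so q_1 = (0.2085, 0.4170, 0.6255, 0.6255).
q_1·v_2 = 0.2085·0 + 0.4170·(-3) + 0.6255·2 + 0.6255·(-4) = -2.5022.
u_2 = v_2 + 2.5022·q_1 = (0.5217, -1.9565, 3.5652, -2.4348).
‖u_2‖ = 4.7686, so q_2 = (0.1094, -0.4103, 0.7477, -0.5106).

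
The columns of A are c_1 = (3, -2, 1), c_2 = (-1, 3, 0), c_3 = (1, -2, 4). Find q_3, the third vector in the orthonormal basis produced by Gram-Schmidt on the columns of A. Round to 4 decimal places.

q_1 = c_1/‖c_1‖ = (3, -2, 1)/3.7417 = (0.8018, -0.5345, 0.2673).
r_{12} = q_1·c_2 = -2.4054.
u_2 = c_2 + 2.4054·q_1 = (0.9286, 1.7143, 0.6429).
‖u_2‖ = 2.0529, so q_2 = (0.4523, 0.8351, 0.3132).
r_{13} = q_1·c_3 = 2.9399; r_{23} = q_2·c_3 = 0.0348.
u_3 = c_3 − 2.9399·q_1 − 0.0348·q_2 = (-1.3729, -0.4576, 3.2034).
‖u_3‖ = 3.5151, so q_3 = (-0.3906, -0.1302, 0.9113).

q_3 = (-0.3906, -0.1302, 0.9113)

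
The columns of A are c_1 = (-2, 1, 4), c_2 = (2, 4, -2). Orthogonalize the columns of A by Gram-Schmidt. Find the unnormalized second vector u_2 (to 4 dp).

e_1 = c_1/‖c_1‖ = (-2, 1, 4)/4.5826 = (-0.4364, 0.2182, 0.8729).
r_{12} = e_1·c_2 = -1.7457.
u_2 = c_2 + 1.7457·e_1 = (1.2381, 4.3810, -0.4762).

u_2 = (1.2381, 4.3810, -0.4762)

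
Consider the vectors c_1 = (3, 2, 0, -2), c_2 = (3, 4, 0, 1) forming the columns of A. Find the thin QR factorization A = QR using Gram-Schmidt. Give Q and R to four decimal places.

Q = [[0.7276, 0.0988], [0.4851, 0.6256], [0.0000, 0.0000], [-0.4851, 0.7738]], R = [[4.1231, 3.6380], [0.0000, 3.5728]]

c_1 = (3, 2, 0, -2); ‖c_1‖ = 4.1231, so e_1 = (0.7276, 0.4851, 0.0000, -0.4851).
e_1·c_2 = 0.7276·3 + 0.4851·4 + 0.0000·0 + (-0.4851)·1 = 3.6380.
u_2 = c_2 − 3.6380·e_1 = (0.3529, 2.2353, 0.0000, 2.7647).
‖u_2‖ = 3.5728, so e_2 = (0.0988, 0.6256, 0.0000, 0.7738).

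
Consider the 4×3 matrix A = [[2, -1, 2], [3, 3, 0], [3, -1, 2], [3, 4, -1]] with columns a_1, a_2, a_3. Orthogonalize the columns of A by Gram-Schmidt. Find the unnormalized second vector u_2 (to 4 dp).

a_1 = (2, 3, 3, 3); ‖a_1‖ = 5.5678, so e_1 = (0.3592, 0.5388, 0.5388, 0.5388).
e_1·a_2 = 0.3592·(-1) + 0.5388·3 + 0.5388·(-1) + 0.5388·4 = 2.8737.
u_2 = a_2 − 2.8737·e_1 = (-2.0323, 1.4516, -2.5484, 2.4516).

u_2 = (-2.0323, 1.4516, -2.5484, 2.4516)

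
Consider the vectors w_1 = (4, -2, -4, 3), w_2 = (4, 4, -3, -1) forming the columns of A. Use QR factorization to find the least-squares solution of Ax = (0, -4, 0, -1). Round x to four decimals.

w_1 = (4, -2, -4, 3); ‖w_1‖ = 6.7082, so q_1 = (0.5963, -0.2981, -0.5963, 0.4472).
q_1·w_2 = 0.5963·4 + (-0.2981)·4 + (-0.5963)·(-3) + 0.4472·(-1) = 2.5342.
u_2 = w_2 − 2.5342·q_1 = (2.4889, 4.7556, -1.4889, -2.1333).
‖u_2‖ = 5.9647, so q_2 = (0.4173, 0.7973, -0.2496, -0.3577).
Qᵀb = (0.7454, -2.8315).
Back-substitute: x_2 = -2.8315/5.9647 = -0.4747.
x_1 = (0.7454 − 2.5342·(-0.4747))/6.7082 = 0.2904.

x = (0.2904, -0.4747)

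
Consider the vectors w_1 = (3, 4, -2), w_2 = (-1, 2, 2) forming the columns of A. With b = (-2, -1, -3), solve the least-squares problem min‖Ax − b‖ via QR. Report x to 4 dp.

x = (-0.1154, -0.6538)

w_1 = (3, 4, -2); ‖w_1‖ = 5.3852, so q_1 = (0.5571, 0.7428, -0.3714).
q_1·w_2 = 0.5571·(-1) + 0.7428·2 + (-0.3714)·2 = 0.1857.
u_2 = w_2 − 0.1857·q_1 = (-1.1034, 1.8621, 2.0690).
‖u_2‖ = 2.9942, so q_2 = (-0.3685, 0.6219, 0.6910).
Qᵀb = (-0.7428, -1.9578).
Back-substitute: x_2 = -1.9578/2.9942 = -0.6538.
x_1 = (-0.7428 − 0.1857·(-0.6538))/5.3852 = -0.1154.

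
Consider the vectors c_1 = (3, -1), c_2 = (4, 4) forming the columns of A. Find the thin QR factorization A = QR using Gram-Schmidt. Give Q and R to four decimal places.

e_1 = c_1/‖c_1‖ = (3, -1)/3.1623 = (0.9487, -0.3162).
r_{12} = e_1·c_2 = 2.5298.
u_2 = c_2 − 2.5298·e_1 = (1.6000, 4.8000).
‖u_2‖ = 5.0596, so e_2 = (0.3162, 0.9487).

Q = [[0.9487, 0.3162], [-0.3162, 0.9487]], R = [[3.1623, 2.5298], [0.0000, 5.0596]]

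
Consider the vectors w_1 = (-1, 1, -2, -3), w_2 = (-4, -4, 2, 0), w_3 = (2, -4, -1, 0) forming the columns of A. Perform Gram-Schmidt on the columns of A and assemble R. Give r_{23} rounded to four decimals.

r_{23} = 0.8347

w_1 = (-1, 1, -2, -3); ‖w_1‖ = 3.8730, so q_1 = (-0.2582, 0.2582, -0.5164, -0.7746).
q_1·w_2 = (-0.2582)·(-4) + 0.2582·(-4) + (-0.5164)·2 + (-0.7746)·0 = -1.0328.
u_2 = w_2 + 1.0328·q_1 = (-4.2667, -3.7333, 1.4667, -0.8000).
‖u_2‖ = 5.9104, so q_2 = (-0.7219, -0.6317, 0.2481, -0.1354).
r_{23} = q_2·w_3 = 0.8347.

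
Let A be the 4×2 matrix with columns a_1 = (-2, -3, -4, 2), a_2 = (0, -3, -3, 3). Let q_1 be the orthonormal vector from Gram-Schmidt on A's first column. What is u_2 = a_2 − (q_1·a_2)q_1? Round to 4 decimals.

a_1 = (-2, -3, -4, 2); ‖a_1‖ = 5.7446, so q_1 = (-0.3482, -0.5222, -0.6963, 0.3482).
q_1·a_2 = (-0.3482)·0 + (-0.5222)·(-3) + (-0.6963)·(-3) + 0.3482·3 = 4.7001.
u_2 = a_2 − 4.7001·q_1 = (1.6364, -0.5455, 0.2727, 1.3636).

u_2 = (1.6364, -0.5455, 0.2727, 1.3636)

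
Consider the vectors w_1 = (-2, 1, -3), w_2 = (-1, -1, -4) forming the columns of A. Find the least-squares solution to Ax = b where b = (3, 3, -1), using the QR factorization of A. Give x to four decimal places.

q_1 = w_1/‖w_1‖ = (-2, 1, -3)/3.7417 = (-0.5345, 0.2673, -0.8018).
r_{12} = q_1·w_2 = 3.4744.
u_2 = w_2 − 3.4744·q_1 = (0.8571, -1.9286, -1.2143).
‖u_2‖ = 2.4349, so q_2 = (0.3520, -0.7921, -0.4987).
Qᵀb = (0.0000, -0.8214).
Back-substitute: x_2 = -0.8214/2.4349 = -0.3373.
x_1 = (0.0000 − 3.4744·(-0.3373))/3.7417 = 0.3133.

x = (0.3133, -0.3373)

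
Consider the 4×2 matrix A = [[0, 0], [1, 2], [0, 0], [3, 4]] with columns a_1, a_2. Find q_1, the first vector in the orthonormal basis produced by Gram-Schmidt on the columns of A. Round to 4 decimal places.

q_1 = a_1/‖a_1‖ = (0, 1, 0, 3)/3.1623 = (0.0000, 0.3162, 0.0000, 0.9487).

q_1 = (0.0000, 0.3162, 0.0000, 0.9487)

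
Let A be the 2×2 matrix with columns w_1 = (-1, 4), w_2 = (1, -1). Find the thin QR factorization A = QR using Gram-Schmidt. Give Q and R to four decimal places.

Q = [[-0.2425, 0.9701], [0.9701, 0.2425]], R = [[4.1231, -1.2127], [0.0000, 0.7276]]

e_1 = w_1/‖w_1‖ = (-1, 4)/4.1231 = (-0.2425, 0.9701).
r_{12} = e_1·w_2 = -1.2127.
u_2 = w_2 + 1.2127·e_1 = (0.7059, 0.1765).
‖u_2‖ = 0.7276, so e_2 = (0.9701, 0.2425).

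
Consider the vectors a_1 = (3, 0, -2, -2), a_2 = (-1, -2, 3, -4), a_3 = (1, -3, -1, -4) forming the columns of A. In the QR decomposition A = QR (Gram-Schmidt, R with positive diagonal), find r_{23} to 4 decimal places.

a_1 = (3, 0, -2, -2); ‖a_1‖ = 4.1231, so e_1 = (0.7276, 0.0000, -0.4851, -0.4851).
e_1·a_2 = 0.7276·(-1) + 0.0000·(-2) + (-0.4851)·3 + (-0.4851)·(-4) = -0.2425.
u_2 = a_2 + 0.2425·e_1 = (-0.8235, -2.0000, 2.8824, -4.1176).
‖u_2‖ = 5.4719, so e_2 = (-0.1505, -0.3655, 0.5268, -0.7525).
r_{23} = e_2·a_3 = 3.4293.

r_{23} = 3.4293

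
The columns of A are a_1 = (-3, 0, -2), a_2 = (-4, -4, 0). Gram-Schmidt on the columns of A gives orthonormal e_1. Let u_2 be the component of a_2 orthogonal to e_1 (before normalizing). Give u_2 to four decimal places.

u_2 = (-1.2308, -4.0000, 1.8462)

e_1 = a_1/‖a_1‖ = (-3, 0, -2)/3.6056 = (-0.8321, 0.0000, -0.5547).
r_{12} = e_1·a_2 = 3.3282.
u_2 = a_2 − 3.3282·e_1 = (-1.2308, -4.0000, 1.8462).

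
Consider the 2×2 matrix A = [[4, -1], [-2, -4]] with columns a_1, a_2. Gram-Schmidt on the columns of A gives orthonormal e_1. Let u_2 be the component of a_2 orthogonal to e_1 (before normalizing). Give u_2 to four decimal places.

u_2 = (-1.8000, -3.6000)

a_1 = (4, -2); ‖a_1‖ = 4.4721, so e_1 = (0.8944, -0.4472).
e_1·a_2 = 0.8944·(-1) + (-0.4472)·(-4) = 0.8944.
u_2 = a_2 − 0.8944·e_1 = (-1.8000, -3.6000).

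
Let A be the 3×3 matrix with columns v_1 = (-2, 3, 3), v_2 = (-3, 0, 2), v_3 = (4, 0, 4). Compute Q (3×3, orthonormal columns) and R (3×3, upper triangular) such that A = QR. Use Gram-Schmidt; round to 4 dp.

Q = [[-0.4264, -0.7514, 0.5035], [0.6396, -0.6441, -0.4196], [0.6396, 0.1431, 0.7553]], R = [[4.6904, 2.5584, 0.8528], [0.0000, 2.5406, -2.4332], [0.0000, 0.0000, 5.0351]]

v_1 = (-2, 3, 3); ‖v_1‖ = 4.6904, so e_1 = (-0.4264, 0.6396, 0.6396).
e_1·v_2 = (-0.4264)·(-3) + 0.6396·0 + 0.6396·2 = 2.5584.
u_2 = v_2 − 2.5584·e_1 = (-1.9091, -1.6364, 0.3636).
‖u_2‖ = 2.5406, so e_2 = (-0.7514, -0.6441, 0.1431).
e_1·v_3 = (-0.4264)·4 + 0.6396·0 + 0.6396·4 = 0.8528; e_2·v_3 = (-0.7514)·4 + (-0.6441)·0 + 0.1431·4 = -2.4332.
u_3 = v_3 − 0.8528·e_1 + 2.4332·e_2 = (2.5352, -2.1127, 3.8028).
‖u_3‖ = 5.0351, so e_3 = (0.5035, -0.4196, 0.7553).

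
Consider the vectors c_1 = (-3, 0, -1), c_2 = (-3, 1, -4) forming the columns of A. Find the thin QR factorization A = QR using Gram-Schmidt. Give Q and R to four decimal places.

Q = [[-0.9487, 0.2983], [0.0000, 0.3315], [-0.3162, -0.8950]], R = [[3.1623, 4.1110], [0.0000, 3.0166]]

c_1 = (-3, 0, -1); ‖c_1‖ = 3.1623, so q_1 = (-0.9487, 0.0000, -0.3162).
q_1·c_2 = (-0.9487)·(-3) + 0.0000·1 + (-0.3162)·(-4) = 4.1110.
u_2 = c_2 − 4.1110·q_1 = (0.9000, 1.0000, -2.7000).
‖u_2‖ = 3.0166, so q_2 = (0.2983, 0.3315, -0.8950).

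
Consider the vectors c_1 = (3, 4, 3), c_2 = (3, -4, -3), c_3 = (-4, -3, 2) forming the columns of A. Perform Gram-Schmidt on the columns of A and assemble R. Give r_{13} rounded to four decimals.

r_{13} = -3.0870

e_1 = c_1/‖c_1‖ = (3, 4, 3)/5.8310 = (0.5145, 0.6860, 0.5145).
r_{13} = e_1·c_3 = -3.0870.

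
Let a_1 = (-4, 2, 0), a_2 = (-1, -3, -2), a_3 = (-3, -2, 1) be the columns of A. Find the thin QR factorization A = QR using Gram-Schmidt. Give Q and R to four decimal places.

Q = [[-0.8944, -0.3769, -0.2408], [0.4472, -0.7537, -0.4815], [0.0000, -0.5384, 0.8427]], R = [[4.4721, -0.4472, 1.7889], [0.0000, 3.7148, 2.0997], [0.0000, 0.0000, 2.5281]]

a_1 = (-4, 2, 0); ‖a_1‖ = 4.4721, so e_1 = (-0.8944, 0.4472, 0.0000).
e_1·a_2 = (-0.8944)·(-1) + 0.4472·(-3) + 0.0000·(-2) = -0.4472.
u_2 = a_2 + 0.4472·e_1 = (-1.4000, -2.8000, -2.0000).
‖u_2‖ = 3.7148, so e_2 = (-0.3769, -0.7537, -0.5384).
e_1·a_3 = (-0.8944)·(-3) + 0.4472·(-2) + 0.0000·1 = 1.7889; e_2·a_3 = (-0.3769)·(-3) + (-0.7537)·(-2) + (-0.5384)·1 = 2.0997.
u_3 = a_3 − 1.7889·e_1 − 2.0997·e_2 = (-0.6087, -1.2174, 2.1304).
‖u_3‖ = 2.5281, so e_3 = (-0.2408, -0.4815, 0.8427).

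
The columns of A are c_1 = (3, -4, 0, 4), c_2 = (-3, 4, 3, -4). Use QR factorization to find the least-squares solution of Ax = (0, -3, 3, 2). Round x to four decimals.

c_1 = (3, -4, 0, 4); ‖c_1‖ = 6.4031, so q_1 = (0.4685, -0.6247, 0.0000, 0.6247).
q_1·c_2 = 0.4685·(-3) + (-0.6247)·4 + 0.0000·3 + 0.6247·(-4) = -6.4031.
u_2 = c_2 + 6.4031·q_1 = (0.0000, 0.0000, 3.0000, 0.0000).
‖u_2‖ = 3.0000, so q_2 = (0.0000, 0.0000, 1.0000, 0.0000).
Qᵀb = (3.1235, 3.0000).
Back-substitute: x_2 = 3.0000/3.0000 = 1.0000.
x_1 = (3.1235 + 6.4031·1.0000)/6.4031 = 1.4878.

x = (1.4878, 1.0000)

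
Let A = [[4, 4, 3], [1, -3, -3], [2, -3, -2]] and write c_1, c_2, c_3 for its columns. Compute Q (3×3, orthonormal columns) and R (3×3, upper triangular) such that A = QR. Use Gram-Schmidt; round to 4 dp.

c_1 = (4, 1, 2); ‖c_1‖ = 4.5826, so e_1 = (0.8729, 0.2182, 0.4364).
e_1·c_2 = 0.8729·4 + 0.2182·(-3) + 0.4364·(-3) = 1.5275.
u_2 = c_2 − 1.5275·e_1 = (2.6667, -3.3333, -3.6667).
‖u_2‖ = 5.6273, so e_2 = (0.4739, -0.5923, -0.6516).
e_1·c_3 = 0.8729·3 + 0.2182·(-3) + 0.4364·(-2) = 1.0911; e_2·c_3 = 0.4739·3 + (-0.5923)·(-3) + (-0.6516)·(-2) = 4.5019.
u_3 = c_3 − 1.0911·e_1 − 4.5019·e_2 = (-0.0857, -0.5714, 0.4571).
‖u_3‖ = 0.7368, so e_3 = (-0.1163, -0.7756, 0.6205).

Q = [[0.8729, 0.4739, -0.1163], [0.2182, -0.5923, -0.7756], [0.4364, -0.6516, 0.6205]], R = [[4.5826, 1.5275, 1.0911], [0.0000, 5.6273, 4.5019], [0.0000, 0.0000, 0.7368]]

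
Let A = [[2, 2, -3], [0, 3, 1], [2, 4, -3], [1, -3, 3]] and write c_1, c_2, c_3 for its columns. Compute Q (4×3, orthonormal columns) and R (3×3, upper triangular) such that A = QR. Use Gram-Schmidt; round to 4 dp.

Q = [[0.6667, 0.0000, -0.2983], [0.0000, 0.5571, 0.7611], [0.6667, 0.3714, 0.0103], [0.3333, -0.7428, 0.5759]], R = [[3.0000, 3.0000, -3.0000], [0.0000, 5.3852, -2.7854], [0.0000, 0.0000, 3.3528]]

c_1 = (2, 0, 2, 1); ‖c_1‖ = 3.0000, so e_1 = (0.6667, 0.0000, 0.6667, 0.3333).
e_1·c_2 = 0.6667·2 + 0.0000·3 + 0.6667·4 + 0.3333·(-3) = 3.0000.
u_2 = c_2 − 3.0000·e_1 = (0.0000, 3.0000, 2.0000, -4.0000).
‖u_2‖ = 5.3852, so e_2 = (0.0000, 0.5571, 0.3714, -0.7428).
e_1·c_3 = 0.6667·(-3) + 0.0000·1 + 0.6667·(-3) + 0.3333·3 = -3.0000; e_2·c_3 = 0.0000·(-3) + 0.5571·1 + 0.3714·(-3) + (-0.7428)·3 = -2.7854.
u_3 = c_3 + 3.0000·e_1 + 2.7854·e_2 = (-1.0000, 2.5517, 0.0345, 1.9310).
‖u_3‖ = 3.3528, so e_3 = (-0.2983, 0.7611, 0.0103, 0.5759).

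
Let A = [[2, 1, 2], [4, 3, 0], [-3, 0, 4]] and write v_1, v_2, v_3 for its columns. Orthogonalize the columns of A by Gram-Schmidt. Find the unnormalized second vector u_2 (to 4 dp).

u_2 = (0.0345, 1.0690, 1.4483)

v_1 = (2, 4, -3); ‖v_1‖ = 5.3852, so q_1 = (0.3714, 0.7428, -0.5571).
q_1·v_2 = 0.3714·1 + 0.7428·3 + (-0.5571)·0 = 2.5997.
u_2 = v_2 − 2.5997·q_1 = (0.0345, 1.0690, 1.4483).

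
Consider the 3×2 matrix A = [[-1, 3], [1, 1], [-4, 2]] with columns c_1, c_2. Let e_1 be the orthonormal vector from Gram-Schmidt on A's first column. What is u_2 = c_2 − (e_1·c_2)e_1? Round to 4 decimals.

u_2 = (2.4444, 1.5556, -0.2222)

c_1 = (-1, 1, -4); ‖c_1‖ = 4.2426, so e_1 = (-0.2357, 0.2357, -0.9428).
e_1·c_2 = (-0.2357)·3 + 0.2357·1 + (-0.9428)·2 = -2.3570.
u_2 = c_2 + 2.3570·e_1 = (2.4444, 1.5556, -0.2222).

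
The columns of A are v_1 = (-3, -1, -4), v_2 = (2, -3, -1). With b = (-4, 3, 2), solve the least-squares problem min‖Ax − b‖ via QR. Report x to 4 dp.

x = (0.0909, -1.3636)

v_1 = (-3, -1, -4); ‖v_1‖ = 5.0990, so e_1 = (-0.5883, -0.1961, -0.7845).
e_1·v_2 = (-0.5883)·2 + (-0.1961)·(-3) + (-0.7845)·(-1) = 0.1961.
u_2 = v_2 − 0.1961·e_1 = (2.1154, -2.9615, -0.8462).
‖u_2‖ = 3.7365, so e_2 = (0.5661, -0.7926, -0.2265).
Qᵀb = (0.1961, -5.0952).
Back-substitute: x_2 = -5.0952/3.7365 = -1.3636.
x_1 = (0.1961 − 0.1961·(-1.3636))/5.0990 = 0.0909.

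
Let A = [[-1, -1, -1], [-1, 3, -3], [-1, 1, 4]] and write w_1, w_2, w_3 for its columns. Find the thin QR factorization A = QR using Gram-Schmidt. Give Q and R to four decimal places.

w_1 = (-1, -1, -1); ‖w_1‖ = 1.7321, so q_1 = (-0.5774, -0.5774, -0.5774).
q_1·w_2 = (-0.5774)·(-1) + (-0.5774)·3 + (-0.5774)·1 = -1.7321.
u_2 = w_2 + 1.7321·q_1 = (-2.0000, 2.0000, 0.0000).
‖u_2‖ = 2.8284, so q_2 = (-0.7071, 0.7071, 0.0000).
q_1·w_3 = (-0.5774)·(-1) + (-0.5774)·(-3) + (-0.5774)·4 = 0.0000; q_2·w_3 = (-0.7071)·(-1) + 0.7071·(-3) + (0.0000)·4 = -1.4142.
u_3 = w_3 + 0.0000·q_1 + 1.4142·q_2 = (-2.0000, -2.0000, 4.0000).
‖u_3‖ = 4.8990, so q_3 = (-0.4082, -0.4082, 0.8165).

Q = [[-0.5774, -0.7071, -0.4082], [-0.5774, 0.7071, -0.4082], [-0.5774, 0.0000, 0.8165]], R = [[1.7321, -1.7321, 0.0000], [0.0000, 2.8284, -1.4142], [0.0000, 0.0000, 4.8990]]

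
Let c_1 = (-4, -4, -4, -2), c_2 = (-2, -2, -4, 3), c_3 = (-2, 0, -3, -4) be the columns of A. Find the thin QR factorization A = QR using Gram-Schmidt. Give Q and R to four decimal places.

Q = [[-0.5547, 0.0000, 0.0515], [-0.5547, 0.0000, 0.7210], [-0.5547, -0.4472, -0.6180], [-0.2774, 0.8944, -0.3090]], R = [[7.2111, 3.6056, 3.8829], [0.0000, 4.4721, -2.2361], [0.0000, 0.0000, 2.9872]]

c_1 = (-4, -4, -4, -2); ‖c_1‖ = 7.2111, so e_1 = (-0.5547, -0.5547, -0.5547, -0.2774).
e_1·c_2 = (-0.5547)·(-2) + (-0.5547)·(-2) + (-0.5547)·(-4) + (-0.2774)·3 = 3.6056.
u_2 = c_2 − 3.6056·e_1 = (0.0000, 0.0000, -2.0000, 4.0000).
‖u_2‖ = 4.4721, so e_2 = (0.0000, 0.0000, -0.4472, 0.8944).
e_1·c_3 = (-0.5547)·(-2) + (-0.5547)·0 + (-0.5547)·(-3) + (-0.2774)·(-4) = 3.8829; e_2·c_3 = 0.0000·(-2) + 0.0000·0 + (-0.4472)·(-3) + 0.8944·(-4) = -2.2361.
u_3 = c_3 − 3.8829·e_1 + 2.2361·e_2 = (0.1538, 2.1538, -1.8462, -0.9231).
‖u_3‖ = 2.9872, so e_3 = (0.0515, 0.7210, -0.6180, -0.3090).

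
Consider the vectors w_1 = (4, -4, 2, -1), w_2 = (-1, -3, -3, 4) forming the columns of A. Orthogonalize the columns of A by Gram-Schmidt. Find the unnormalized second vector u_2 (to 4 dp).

w_1 = (4, -4, 2, -1); ‖w_1‖ = 6.0828, so q_1 = (0.6576, -0.6576, 0.3288, -0.1644).
q_1·w_2 = 0.6576·(-1) + (-0.6576)·(-3) + 0.3288·(-3) + (-0.1644)·4 = -0.3288.
u_2 = w_2 + 0.3288·q_1 = (-0.7838, -3.2162, -2.8919, 3.9459).

u_2 = (-0.7838, -3.2162, -2.8919, 3.9459)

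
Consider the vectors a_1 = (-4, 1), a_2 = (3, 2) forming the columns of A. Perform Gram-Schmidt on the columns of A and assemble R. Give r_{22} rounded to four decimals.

r_{22} = 2.6679

a_1 = (-4, 1); ‖a_1‖ = 4.1231, so e_1 = (-0.9701, 0.2425).
e_1·a_2 = (-0.9701)·3 + 0.2425·2 = -2.4254.
u_2 = a_2 + 2.4254·e_1 = (0.6471, 2.5882).
r_{22} = ‖u_2‖ = 2.6679.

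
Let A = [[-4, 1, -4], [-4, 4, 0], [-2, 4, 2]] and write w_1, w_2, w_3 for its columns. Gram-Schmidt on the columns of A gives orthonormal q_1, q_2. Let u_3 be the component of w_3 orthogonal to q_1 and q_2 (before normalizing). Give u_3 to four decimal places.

u_3 = (-0.1584, 0.2772, -0.2376)

q_1 = w_1/‖w_1‖ = (-4, -4, -2)/6.0000 = (-0.6667, -0.6667, -0.3333).
r_{12} = q_1·w_2 = -4.6667.
u_2 = w_2 + 4.6667·q_1 = (-2.1111, 0.8889, 2.4444).
‖u_2‖ = 3.3500, so q_2 = (-0.6302, 0.2653, 0.7297).
r_{13} = q_1·w_3 = 2.0000; r_{23} = q_2·w_3 = 3.9801.
u_3 = w_3 − 2.0000·q_1 − 3.9801·q_2 = (-0.1584, 0.2772, -0.2376).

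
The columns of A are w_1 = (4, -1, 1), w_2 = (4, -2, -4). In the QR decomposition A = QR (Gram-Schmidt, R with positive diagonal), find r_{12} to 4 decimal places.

r_{12} = 3.2998

q_1 = w_1/‖w_1‖ = (4, -1, 1)/4.2426 = (0.9428, -0.2357, 0.2357).
r_{12} = q_1·w_2 = 3.2998.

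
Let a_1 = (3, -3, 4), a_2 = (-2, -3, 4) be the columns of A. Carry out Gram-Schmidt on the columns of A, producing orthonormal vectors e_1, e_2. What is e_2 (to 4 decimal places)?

a_1 = (3, -3, 4); ‖a_1‖ = 5.8310, so e_1 = (0.5145, -0.5145, 0.6860).
e_1·a_2 = 0.5145·(-2) + (-0.5145)·(-3) + 0.6860·4 = 3.2585.
u_2 = a_2 − 3.2585·e_1 = (-3.6765, -1.3235, 1.7647).
‖u_2‖ = 4.2875, so e_2 = (-0.8575, -0.3087, 0.4116).

e_2 = (-0.8575, -0.3087, 0.4116)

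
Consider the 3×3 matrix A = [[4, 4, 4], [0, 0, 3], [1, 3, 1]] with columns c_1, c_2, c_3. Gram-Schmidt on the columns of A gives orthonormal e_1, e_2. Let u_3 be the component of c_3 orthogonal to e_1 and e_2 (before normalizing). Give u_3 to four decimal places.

u_3 = (0.0000, 3.0000, 0.0000)

c_1 = (4, 0, 1); ‖c_1‖ = 4.1231, so e_1 = (0.9701, 0.0000, 0.2425).
e_1·c_2 = 0.9701·4 + 0.0000·0 + 0.2425·3 = 4.6082.
u_2 = c_2 − 4.6082·e_1 = (-0.4706, 0.0000, 1.8824).
‖u_2‖ = 1.9403, so e_2 = (-0.2425, 0.0000, 0.9701).
e_1·c_3 = 0.9701·4 + 0.0000·3 + 0.2425·1 = 4.1231; e_2·c_3 = (-0.2425)·4 + 0.0000·3 + 0.9701·1 = 0.0000.
u_3 = c_3 − 4.1231·e_1 + 0.0000·e_2 = (0.0000, 3.0000, 0.0000).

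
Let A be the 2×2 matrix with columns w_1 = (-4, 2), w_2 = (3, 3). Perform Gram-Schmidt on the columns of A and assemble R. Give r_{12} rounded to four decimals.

e_1 = w_1/‖w_1‖ = (-4, 2)/4.4721 = (-0.8944, 0.4472).
r_{12} = e_1·w_2 = -1.3416.

r_{12} = -1.3416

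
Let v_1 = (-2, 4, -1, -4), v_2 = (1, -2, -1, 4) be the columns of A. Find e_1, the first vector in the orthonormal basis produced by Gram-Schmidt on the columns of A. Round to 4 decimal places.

e_1 = (-0.3288, 0.6576, -0.1644, -0.6576)

v_1 = (-2, 4, -1, -4); ‖v_1‖ = 6.0828, so e_1 = (-0.3288, 0.6576, -0.1644, -0.6576).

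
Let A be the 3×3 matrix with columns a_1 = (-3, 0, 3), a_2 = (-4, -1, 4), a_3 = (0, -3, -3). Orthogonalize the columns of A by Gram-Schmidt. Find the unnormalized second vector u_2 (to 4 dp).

u_2 = (0.0000, -1.0000, 0.0000)

a_1 = (-3, 0, 3); ‖a_1‖ = 4.2426, so e_1 = (-0.7071, 0.0000, 0.7071).
e_1·a_2 = (-0.7071)·(-4) + 0.0000·(-1) + 0.7071·4 = 5.6569.
u_2 = a_2 − 5.6569·e_1 = (0.0000, -1.0000, 0.0000).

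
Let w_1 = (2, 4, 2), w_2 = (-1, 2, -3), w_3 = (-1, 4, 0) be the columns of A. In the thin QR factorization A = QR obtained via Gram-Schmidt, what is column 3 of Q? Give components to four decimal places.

q_1 = w_1/‖w_1‖ = (2, 4, 2)/4.8990 = (0.4082, 0.8165, 0.4082).
r_{12} = q_1·w_2 = 0.0000.
u_2 = w_2 + 0.0000·q_1 = (-1.0000, 2.0000, -3.0000).
‖u_2‖ = 3.7417, so q_2 = (-0.2673, 0.5345, -0.8018).
r_{13} = q_1·w_3 = 2.8577; r_{23} = q_2·w_3 = 2.4054.
u_3 = w_3 − 2.8577·q_1 − 2.4054·q_2 = (-1.5238, 0.3810, 0.7619).
‖u_3‖ = 1.7457, so q_3 = (-0.8729, 0.2182, 0.4364).

q_3 = (-0.8729, 0.2182, 0.4364)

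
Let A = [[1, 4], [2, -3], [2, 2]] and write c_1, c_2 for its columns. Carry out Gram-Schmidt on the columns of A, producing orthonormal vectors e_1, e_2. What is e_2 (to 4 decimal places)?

e_2 = (0.7070, -0.6446, 0.2911)

e_1 = c_1/‖c_1‖ = (1, 2, 2)/3.0000 = (0.3333, 0.6667, 0.6667).
r_{12} = e_1·c_2 = 0.6667.
u_2 = c_2 − 0.6667·e_1 = (3.7778, -3.4444, 1.5556).
‖u_2‖ = 5.3437, so e_2 = (0.7070, -0.6446, 0.2911).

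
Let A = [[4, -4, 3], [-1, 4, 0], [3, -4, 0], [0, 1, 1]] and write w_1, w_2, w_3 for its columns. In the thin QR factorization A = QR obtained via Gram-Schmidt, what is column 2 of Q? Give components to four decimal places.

w_1 = (4, -1, 3, 0); ‖w_1‖ = 5.0990, so q_1 = (0.7845, -0.1961, 0.5883, 0.0000).
q_1·w_2 = 0.7845·(-4) + (-0.1961)·4 + 0.5883·(-4) + 0.0000·1 = -6.2757.
u_2 = w_2 + 6.2757·q_1 = (0.9231, 2.7692, -0.3077, 1.0000).
‖u_2‖ = 3.1009, so q_2 = (0.2977, 0.8931, -0.0992, 0.3225).

q_2 = (0.2977, 0.8931, -0.0992, 0.3225)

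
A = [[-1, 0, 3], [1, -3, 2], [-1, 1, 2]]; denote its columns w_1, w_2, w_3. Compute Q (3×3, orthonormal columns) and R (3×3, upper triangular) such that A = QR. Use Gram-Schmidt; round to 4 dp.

w_1 = (-1, 1, -1); ‖w_1‖ = 1.7321, so e_1 = (-0.5774, 0.5774, -0.5774).
e_1·w_2 = (-0.5774)·0 + 0.5774·(-3) + (-0.5774)·1 = -2.3094.
u_2 = w_2 + 2.3094·e_1 = (-1.3333, -1.6667, -0.3333).
‖u_2‖ = 2.1602, so e_2 = (-0.6172, -0.7715, -0.1543).
e_1·w_3 = (-0.5774)·3 + 0.5774·2 + (-0.5774)·2 = -1.7321; e_2·w_3 = (-0.6172)·3 + (-0.7715)·2 + (-0.1543)·2 = -3.7033.
u_3 = w_3 + 1.7321·e_1 + 3.7033·e_2 = (-0.2857, 0.1429, 0.4286).
‖u_3‖ = 0.5345, so e_3 = (-0.5345, 0.2673, 0.8018).

Q = [[-0.5774, -0.6172, -0.5345], [0.5774, -0.7715, 0.2673], [-0.5774, -0.1543, 0.8018]], R = [[1.7321, -2.3094, -1.7321], [0.0000, 2.1602, -3.7033], [0.0000, 0.0000, 0.5345]]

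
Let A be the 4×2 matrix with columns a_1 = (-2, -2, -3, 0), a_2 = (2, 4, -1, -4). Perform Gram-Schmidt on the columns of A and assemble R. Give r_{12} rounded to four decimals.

q_1 = a_1/‖a_1‖ = (-2, -2, -3, 0)/4.1231 = (-0.4851, -0.4851, -0.7276, 0.0000).
r_{12} = q_1·a_2 = -2.1828.

r_{12} = -2.1828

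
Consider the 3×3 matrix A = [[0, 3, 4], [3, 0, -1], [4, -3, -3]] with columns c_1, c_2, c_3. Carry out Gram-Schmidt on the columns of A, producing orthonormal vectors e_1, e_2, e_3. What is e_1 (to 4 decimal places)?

c_1 = (0, 3, 4); ‖c_1‖ = 5.0000, so e_1 = (0.0000, 0.6000, 0.8000).

e_1 = (0.0000, 0.6000, 0.8000)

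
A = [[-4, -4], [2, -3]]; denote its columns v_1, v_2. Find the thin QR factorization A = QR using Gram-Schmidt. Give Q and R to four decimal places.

e_1 = v_1/‖v_1‖ = (-4, 2)/4.4721 = (-0.8944, 0.4472).
r_{12} = e_1·v_2 = 2.2361.
u_2 = v_2 − 2.2361·e_1 = (-2.0000, -4.0000).
‖u_2‖ = 4.4721, so e_2 = (-0.4472, -0.8944).

Q = [[-0.8944, -0.4472], [0.4472, -0.8944]], R = [[4.4721, 2.2361], [0.0000, 4.4721]]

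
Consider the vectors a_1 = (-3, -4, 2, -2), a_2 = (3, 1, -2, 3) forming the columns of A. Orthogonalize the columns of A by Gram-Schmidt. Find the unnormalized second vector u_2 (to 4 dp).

a_1 = (-3, -4, 2, -2); ‖a_1‖ = 5.7446, so e_1 = (-0.5222, -0.6963, 0.3482, -0.3482).
e_1·a_2 = (-0.5222)·3 + (-0.6963)·1 + 0.3482·(-2) + (-0.3482)·3 = -4.0038.
u_2 = a_2 + 4.0038·e_1 = (0.9091, -1.7879, -0.6061, 1.6061).

u_2 = (0.9091, -1.7879, -0.6061, 1.6061)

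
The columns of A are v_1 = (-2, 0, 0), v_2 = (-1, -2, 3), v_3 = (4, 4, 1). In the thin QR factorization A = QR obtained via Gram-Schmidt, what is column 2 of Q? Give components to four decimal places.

e_2 = (0.0000, -0.5547, 0.8321)

e_1 = v_1/‖v_1‖ = (-2, 0, 0)/2.0000 = (-1.0000, 0.0000, 0.0000).
r_{12} = e_1·v_2 = 1.0000.
u_2 = v_2 − 1.0000·e_1 = (0.0000, -2.0000, 3.0000).
‖u_2‖ = 3.6056, so e_2 = (0.0000, -0.5547, 0.8321).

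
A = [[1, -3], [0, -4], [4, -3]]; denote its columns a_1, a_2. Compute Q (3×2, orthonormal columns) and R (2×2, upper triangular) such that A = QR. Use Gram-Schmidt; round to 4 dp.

Q = [[0.2425, -0.4647], [0.0000, -0.8778], [0.9701, 0.1162]], R = [[4.1231, -3.6380], [0.0000, 4.5568]]

q_1 = a_1/‖a_1‖ = (1, 0, 4)/4.1231 = (0.2425, 0.0000, 0.9701).
r_{12} = q_1·a_2 = -3.6380.
u_2 = a_2 + 3.6380·q_1 = (-2.1176, -4.0000, 0.5294).
‖u_2‖ = 4.5568, so q_2 = (-0.4647, -0.8778, 0.1162).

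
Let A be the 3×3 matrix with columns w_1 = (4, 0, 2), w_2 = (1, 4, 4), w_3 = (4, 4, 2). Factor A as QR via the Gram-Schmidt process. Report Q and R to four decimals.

q_1 = w_1/‖w_1‖ = (4, 0, 2)/4.4721 = (0.8944, 0.0000, 0.4472).
r_{12} = q_1·w_2 = 2.6833.
u_2 = w_2 − 2.6833·q_1 = (-1.4000, 4.0000, 2.8000).
‖u_2‖ = 5.0794, so q_2 = (-0.2756, 0.7875, 0.5512).
r_{13} = q_1·w_3 = 4.4721; r_{23} = q_2·w_3 = 3.1500.
u_3 = w_3 − 4.4721·q_1 − 3.1500·q_2 = (0.8682, 1.5194, -1.7364).
‖u_3‖ = 2.4653, so q_3 = (0.3522, 0.6163, -0.7044).

Q = [[0.8944, -0.2756, 0.3522], [0.0000, 0.7875, 0.6163], [0.4472, 0.5512, -0.7044]], R = [[4.4721, 2.6833, 4.4721], [0.0000, 5.0794, 3.1500], [0.0000, 0.0000, 2.4653]]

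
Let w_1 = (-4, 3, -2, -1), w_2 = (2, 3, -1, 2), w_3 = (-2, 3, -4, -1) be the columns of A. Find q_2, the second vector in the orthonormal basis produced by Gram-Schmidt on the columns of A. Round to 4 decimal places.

q_1 = w_1/‖w_1‖ = (-4, 3, -2, -1)/5.4772 = (-0.7303, 0.5477, -0.3651, -0.1826).
r_{12} = q_1·w_2 = 0.1826.
u_2 = w_2 − 0.1826·q_1 = (2.1333, 2.9000, -0.9333, 2.0333).
‖u_2‖ = 4.2387, so q_2 = (0.5033, 0.6842, -0.2202, 0.4797).

q_2 = (0.5033, 0.6842, -0.2202, 0.4797)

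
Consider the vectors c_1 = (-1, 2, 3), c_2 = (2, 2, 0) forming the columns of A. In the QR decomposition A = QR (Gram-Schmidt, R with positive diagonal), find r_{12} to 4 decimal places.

r_{12} = 0.5345

q_1 = c_1/‖c_1‖ = (-1, 2, 3)/3.7417 = (-0.2673, 0.5345, 0.8018).
r_{12} = q_1·c_2 = 0.5345.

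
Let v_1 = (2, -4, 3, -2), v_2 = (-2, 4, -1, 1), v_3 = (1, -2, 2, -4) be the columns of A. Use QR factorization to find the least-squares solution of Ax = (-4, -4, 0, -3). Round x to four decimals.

x = (-0.9636, -0.8545, 1.0182)

e_1 = v_1/‖v_1‖ = (2, -4, 3, -2)/5.7446 = (0.3482, -0.6963, 0.5222, -0.3482).
r_{12} = e_1·v_2 = -4.3519.
u_2 = v_2 + 4.3519·e_1 = (-0.4848, 0.9697, 1.2727, -0.5152).
‖u_2‖ = 1.7495, so e_2 = (-0.2771, 0.5543, 0.7275, -0.2945).
r_{13} = e_1·v_3 = 4.1779; r_{23} = e_2·v_3 = 1.2471.
u_3 = v_3 − 4.1779·e_1 − 1.2471·e_2 = (-0.1089, 0.2178, -1.0891, -2.1782).
‖u_3‖ = 2.4475, so e_3 = (-0.0445, 0.0890, -0.4450, -0.8900).
Qᵀb = (2.4371, -0.2252, 2.4920).
Back-substitute: x_3 = 2.4920/2.4475 = 1.0182.
x_2 = (-0.2252 − 1.2471·1.0182)/1.7495 = -0.8545.
x_1 = (2.4371 + 4.3519·(-0.8545) − 4.1779·1.0182)/5.7446 = -0.9636.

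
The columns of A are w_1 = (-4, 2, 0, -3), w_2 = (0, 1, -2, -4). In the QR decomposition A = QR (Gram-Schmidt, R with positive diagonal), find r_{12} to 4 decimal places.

w_1 = (-4, 2, 0, -3); ‖w_1‖ = 5.3852, so q_1 = (-0.7428, 0.3714, 0.0000, -0.5571).
r_{12} = q_1·w_2 = 2.5997.

r_{12} = 2.5997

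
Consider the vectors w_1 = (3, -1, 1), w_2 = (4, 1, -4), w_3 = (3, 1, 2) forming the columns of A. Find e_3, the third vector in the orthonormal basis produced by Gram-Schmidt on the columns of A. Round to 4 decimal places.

e_3 = (0.1693, 0.9029, 0.3950)

w_1 = (3, -1, 1); ‖w_1‖ = 3.3166, so e_1 = (0.9045, -0.3015, 0.3015).
e_1·w_2 = 0.9045·4 + (-0.3015)·1 + 0.3015·(-4) = 2.1106.
u_2 = w_2 − 2.1106·e_1 = (2.0909, 1.6364, -4.6364).
‖u_2‖ = 5.3428, so e_2 = (0.3914, 0.3063, -0.8678).
e_1·w_3 = 0.9045·3 + (-0.3015)·1 + 0.3015·2 = 3.0151; e_2·w_3 = 0.3914·3 + 0.3063·1 + (-0.8678)·2 = -0.2552.
u_3 = w_3 − 3.0151·e_1 + 0.2552·e_2 = (0.3726, 1.9873, 0.8694).
‖u_3‖ = 2.2009, so e_3 = (0.1693, 0.9029, 0.3950).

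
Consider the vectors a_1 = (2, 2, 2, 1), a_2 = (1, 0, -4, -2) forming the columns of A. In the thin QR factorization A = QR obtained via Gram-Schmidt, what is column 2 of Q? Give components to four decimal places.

a_1 = (2, 2, 2, 1); ‖a_1‖ = 3.6056, so q_1 = (0.5547, 0.5547, 0.5547, 0.2774).
q_1·a_2 = 0.5547·1 + 0.5547·0 + 0.5547·(-4) + 0.2774·(-2) = -2.2188.
u_2 = a_2 + 2.2188·q_1 = (2.2308, 1.2308, -2.7692, -1.3846).
‖u_2‖ = 4.0096, so q_2 = (0.5564, 0.3070, -0.6906, -0.3453).

q_2 = (0.5564, 0.3070, -0.6906, -0.3453)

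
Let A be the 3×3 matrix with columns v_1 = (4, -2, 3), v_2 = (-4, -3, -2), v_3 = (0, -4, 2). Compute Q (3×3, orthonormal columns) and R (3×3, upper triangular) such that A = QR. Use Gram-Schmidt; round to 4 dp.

v_1 = (4, -2, 3); ‖v_1‖ = 5.3852, so q_1 = (0.7428, -0.3714, 0.5571).
q_1·v_2 = 0.7428·(-4) + (-0.3714)·(-3) + 0.5571·(-2) = -2.9711.
u_2 = v_2 + 2.9711·q_1 = (-1.7931, -4.1034, -0.3448).
‖u_2‖ = 4.4914, so q_2 = (-0.3992, -0.9136, -0.0768).
q_1·v_3 = 0.7428·0 + (-0.3714)·(-4) + 0.5571·2 = 2.5997; q_2·v_3 = (-0.3992)·0 + (-0.9136)·(-4) + (-0.0768)·2 = 3.5010.
u_3 = v_3 − 2.5997·q_1 − 3.5010·q_2 = (-0.5333, 0.1641, 0.8205).
‖u_3‖ = 0.9923, so q_3 = (-0.5375, 0.1654, 0.8269).

Q = [[0.7428, -0.3992, -0.5375], [-0.3714, -0.9136, 0.1654], [0.5571, -0.0768, 0.8269]], R = [[5.3852, -2.9711, 2.5997], [0.0000, 4.4914, 3.5010], [0.0000, 0.0000, 0.9923]]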